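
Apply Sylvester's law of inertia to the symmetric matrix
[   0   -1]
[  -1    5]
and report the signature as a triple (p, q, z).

Answer: (1, 1, 0)

Derivation:
step 0: pivot 5 → sign +
step 1: pivot -1/5 → sign −
signature = (1, 1, 0)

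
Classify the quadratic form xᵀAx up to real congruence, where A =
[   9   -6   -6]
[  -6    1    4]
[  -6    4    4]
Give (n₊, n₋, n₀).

step 0: pivot 9 → sign +
step 1: pivot -3 → sign −
step 2: row/col 2 already zero → sign 0
signature = (1, 1, 1)

Answer: (1, 1, 1)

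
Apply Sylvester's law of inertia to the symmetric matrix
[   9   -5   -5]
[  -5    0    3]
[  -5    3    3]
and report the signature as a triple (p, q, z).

step 0: pivot 9 → sign +
step 1: pivot -25/9 → sign −
step 2: pivot 6/25 → sign +
signature = (2, 1, 0)

Answer: (2, 1, 0)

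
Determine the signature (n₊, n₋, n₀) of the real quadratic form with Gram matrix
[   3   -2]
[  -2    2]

step 0: pivot 3 → sign +
step 1: pivot 2/3 → sign +
signature = (2, 0, 0)

Answer: (2, 0, 0)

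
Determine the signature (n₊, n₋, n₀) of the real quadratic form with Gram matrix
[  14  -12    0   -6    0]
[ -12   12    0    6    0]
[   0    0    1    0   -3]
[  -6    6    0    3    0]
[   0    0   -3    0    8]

step 0: pivot 14 → sign +
step 1: pivot 12/7 → sign +
step 2: pivot 1 → sign +
step 3: pivot -1 → sign −
step 4: row/col 4 already zero → sign 0
signature = (3, 1, 1)

Answer: (3, 1, 1)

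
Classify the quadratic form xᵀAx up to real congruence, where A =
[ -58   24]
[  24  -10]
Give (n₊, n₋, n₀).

Answer: (0, 2, 0)

Derivation:
step 0: pivot -58 → sign −
step 1: pivot -2/29 → sign −
signature = (0, 2, 0)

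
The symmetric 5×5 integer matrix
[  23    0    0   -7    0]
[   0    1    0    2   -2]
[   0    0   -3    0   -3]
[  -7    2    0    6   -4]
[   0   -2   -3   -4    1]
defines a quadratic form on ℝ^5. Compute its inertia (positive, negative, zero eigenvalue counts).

step 0: pivot 23 → sign +
step 1: pivot 1 → sign +
step 2: pivot -3 → sign −
step 3: pivot -3/23 → sign −
step 4: row/col 4 already zero → sign 0
signature = (2, 2, 1)

Answer: (2, 2, 1)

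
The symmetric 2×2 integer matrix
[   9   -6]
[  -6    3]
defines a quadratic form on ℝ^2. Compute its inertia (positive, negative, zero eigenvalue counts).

step 0: pivot 9 → sign +
step 1: pivot -1 → sign −
signature = (1, 1, 0)

Answer: (1, 1, 0)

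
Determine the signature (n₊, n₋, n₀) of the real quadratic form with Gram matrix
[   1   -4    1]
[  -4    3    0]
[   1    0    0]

Answer: (2, 1, 0)

Derivation:
step 0: pivot 1 → sign +
step 1: pivot -13 → sign −
step 2: pivot 3/13 → sign +
signature = (2, 1, 0)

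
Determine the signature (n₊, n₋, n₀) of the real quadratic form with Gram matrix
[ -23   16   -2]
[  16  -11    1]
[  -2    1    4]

step 0: pivot -23 → sign −
step 1: pivot 3/23 → sign +
step 2: pivot 3 → sign +
signature = (2, 1, 0)

Answer: (2, 1, 0)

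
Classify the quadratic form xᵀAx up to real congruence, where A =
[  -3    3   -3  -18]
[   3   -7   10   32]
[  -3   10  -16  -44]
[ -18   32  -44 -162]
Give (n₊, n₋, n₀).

step 0: pivot -3 → sign −
step 1: pivot -4 → sign −
step 2: pivot -3/4 → sign −
step 3: pivot -2 → sign −
signature = (0, 4, 0)

Answer: (0, 4, 0)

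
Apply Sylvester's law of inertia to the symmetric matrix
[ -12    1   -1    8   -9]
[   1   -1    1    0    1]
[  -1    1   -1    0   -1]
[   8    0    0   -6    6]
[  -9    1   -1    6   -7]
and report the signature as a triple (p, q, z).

step 0: pivot -12 → sign −
step 1: pivot -11/12 → sign −
step 2: pivot -2/11 → sign −
step 3: row/col 3 already zero → sign 0
step 4: row/col 4 already zero → sign 0
signature = (0, 3, 2)

Answer: (0, 3, 2)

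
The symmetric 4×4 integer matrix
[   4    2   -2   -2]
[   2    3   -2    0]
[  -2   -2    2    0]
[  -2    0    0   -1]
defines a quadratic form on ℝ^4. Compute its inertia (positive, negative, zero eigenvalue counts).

step 0: pivot 4 → sign +
step 1: pivot 2 → sign +
step 2: pivot 1/2 → sign +
step 3: pivot -3 → sign −
signature = (3, 1, 0)

Answer: (3, 1, 0)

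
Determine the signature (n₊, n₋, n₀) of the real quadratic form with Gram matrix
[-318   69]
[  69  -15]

Answer: (0, 2, 0)

Derivation:
step 0: pivot -318 → sign −
step 1: pivot -3/106 → sign −
signature = (0, 2, 0)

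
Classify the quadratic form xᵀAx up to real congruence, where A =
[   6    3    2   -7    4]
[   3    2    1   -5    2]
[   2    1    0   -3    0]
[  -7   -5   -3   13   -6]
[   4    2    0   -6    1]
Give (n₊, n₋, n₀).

Answer: (4, 1, 0)

Derivation:
step 0: pivot 6 → sign +
step 1: pivot 1/2 → sign +
step 2: pivot -2/3 → sign −
step 3: pivot 1 → sign +
step 4: pivot 1 → sign +
signature = (4, 1, 0)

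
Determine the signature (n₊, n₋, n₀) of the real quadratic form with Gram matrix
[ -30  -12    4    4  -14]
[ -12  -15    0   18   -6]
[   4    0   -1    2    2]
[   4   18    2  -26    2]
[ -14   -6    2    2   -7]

Answer: (1, 4, 0)

Derivation:
step 0: pivot -30 → sign −
step 1: pivot -51/5 → sign −
step 2: pivot -11/51 → sign −
step 3: pivot 10/11 → sign +
step 4: pivot -3/5 → sign −
signature = (1, 4, 0)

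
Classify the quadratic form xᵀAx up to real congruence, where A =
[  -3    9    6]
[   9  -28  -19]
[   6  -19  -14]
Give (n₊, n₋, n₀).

step 0: pivot -3 → sign −
step 1: pivot -1 → sign −
step 2: pivot -1 → sign −
signature = (0, 3, 0)

Answer: (0, 3, 0)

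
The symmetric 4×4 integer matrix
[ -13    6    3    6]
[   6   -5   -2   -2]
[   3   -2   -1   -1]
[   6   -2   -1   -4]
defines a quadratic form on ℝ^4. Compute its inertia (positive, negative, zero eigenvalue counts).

step 0: pivot -13 → sign −
step 1: pivot -29/13 → sign −
step 2: pivot -4/29 → sign −
step 3: pivot -3/4 → sign −
signature = (0, 4, 0)

Answer: (0, 4, 0)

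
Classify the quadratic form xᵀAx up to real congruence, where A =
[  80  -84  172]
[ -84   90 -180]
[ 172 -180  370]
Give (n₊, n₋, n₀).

step 0: pivot 80 → sign +
step 1: pivot 9/5 → sign +
step 2: row/col 2 already zero → sign 0
signature = (2, 0, 1)

Answer: (2, 0, 1)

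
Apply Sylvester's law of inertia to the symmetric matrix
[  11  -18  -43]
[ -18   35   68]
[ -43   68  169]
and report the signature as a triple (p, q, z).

Answer: (2, 1, 0)

Derivation:
step 0: pivot 11 → sign +
step 1: pivot 61/11 → sign +
step 2: pivot -6/61 → sign −
signature = (2, 1, 0)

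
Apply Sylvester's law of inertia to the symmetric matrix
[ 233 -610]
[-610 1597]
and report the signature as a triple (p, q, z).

Answer: (2, 0, 0)

Derivation:
step 0: pivot 233 → sign +
step 1: pivot 1/233 → sign +
signature = (2, 0, 0)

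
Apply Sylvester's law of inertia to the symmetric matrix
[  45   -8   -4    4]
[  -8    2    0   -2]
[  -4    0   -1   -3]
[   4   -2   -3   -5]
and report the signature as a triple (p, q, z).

Answer: (2, 2, 0)

Derivation:
step 0: pivot 45 → sign +
step 1: pivot 26/45 → sign +
step 2: pivot -29/13 → sign −
step 3: pivot -6/29 → sign −
signature = (2, 2, 0)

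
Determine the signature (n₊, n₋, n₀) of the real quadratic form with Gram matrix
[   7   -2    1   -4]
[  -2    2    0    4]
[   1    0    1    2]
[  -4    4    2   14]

Answer: (4, 0, 0)

Derivation:
step 0: pivot 7 → sign +
step 1: pivot 10/7 → sign +
step 2: pivot 4/5 → sign +
step 3: pivot 1 → sign +
signature = (4, 0, 0)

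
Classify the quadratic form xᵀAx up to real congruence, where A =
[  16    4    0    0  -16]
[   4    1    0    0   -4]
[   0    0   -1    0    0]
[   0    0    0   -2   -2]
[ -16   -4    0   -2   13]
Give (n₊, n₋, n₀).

step 0: pivot 16 → sign +
step 1: pivot -1 → sign −
step 2: pivot -2 → sign −
step 3: pivot -1 → sign −
step 4: row/col 4 already zero → sign 0
signature = (1, 3, 1)

Answer: (1, 3, 1)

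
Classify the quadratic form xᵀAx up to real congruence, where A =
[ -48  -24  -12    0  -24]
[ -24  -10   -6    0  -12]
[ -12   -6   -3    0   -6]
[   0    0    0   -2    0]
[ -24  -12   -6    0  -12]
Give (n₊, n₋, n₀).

Answer: (1, 2, 2)

Derivation:
step 0: pivot -48 → sign −
step 1: pivot 2 → sign +
step 2: pivot -2 → sign −
step 3: row/col 3 already zero → sign 0
step 4: row/col 4 already zero → sign 0
signature = (1, 2, 2)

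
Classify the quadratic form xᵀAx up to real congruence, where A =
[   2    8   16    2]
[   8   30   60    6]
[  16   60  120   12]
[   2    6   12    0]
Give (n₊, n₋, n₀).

Answer: (1, 1, 2)

Derivation:
step 0: pivot 2 → sign +
step 1: pivot -2 → sign −
step 2: row/col 2 already zero → sign 0
step 3: row/col 3 already zero → sign 0
signature = (1, 1, 2)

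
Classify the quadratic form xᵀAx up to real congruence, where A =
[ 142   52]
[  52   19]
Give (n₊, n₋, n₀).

Answer: (1, 1, 0)

Derivation:
step 0: pivot 142 → sign +
step 1: pivot -3/71 → sign −
signature = (1, 1, 0)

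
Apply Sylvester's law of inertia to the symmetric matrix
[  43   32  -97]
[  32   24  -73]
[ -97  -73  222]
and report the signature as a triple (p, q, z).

Answer: (2, 1, 0)

Derivation:
step 0: pivot 43 → sign +
step 1: pivot 8/43 → sign +
step 2: pivot -3/8 → sign −
signature = (2, 1, 0)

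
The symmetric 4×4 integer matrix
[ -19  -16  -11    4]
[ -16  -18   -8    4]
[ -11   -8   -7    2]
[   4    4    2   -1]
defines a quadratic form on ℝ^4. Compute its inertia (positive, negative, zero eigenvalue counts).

step 0: pivot -19 → sign −
step 1: pivot -86/19 → sign −
step 2: pivot -12/43 → sign −
step 3: row/col 3 already zero → sign 0
signature = (0, 3, 1)

Answer: (0, 3, 1)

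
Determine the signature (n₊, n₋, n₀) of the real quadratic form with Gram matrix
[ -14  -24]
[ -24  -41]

step 0: pivot -14 → sign −
step 1: pivot 1/7 → sign +
signature = (1, 1, 0)

Answer: (1, 1, 0)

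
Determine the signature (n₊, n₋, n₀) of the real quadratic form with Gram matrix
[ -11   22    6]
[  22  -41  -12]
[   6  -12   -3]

Answer: (2, 1, 0)

Derivation:
step 0: pivot -11 → sign −
step 1: pivot 3 → sign +
step 2: pivot 3/11 → sign +
signature = (2, 1, 0)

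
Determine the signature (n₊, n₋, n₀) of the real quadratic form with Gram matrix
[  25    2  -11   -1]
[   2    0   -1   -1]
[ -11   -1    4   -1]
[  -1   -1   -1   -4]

step 0: pivot 25 → sign +
step 1: pivot -4/25 → sign −
step 2: pivot -3/4 → sign −
step 3: pivot 2 → sign +
signature = (2, 2, 0)

Answer: (2, 2, 0)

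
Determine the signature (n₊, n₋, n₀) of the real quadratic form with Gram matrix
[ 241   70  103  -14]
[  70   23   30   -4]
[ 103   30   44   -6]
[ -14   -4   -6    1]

step 0: pivot 241 → sign +
step 1: pivot 643/241 → sign +
step 2: pivot -15/643 → sign −
step 3: pivot 1/5 → sign +
signature = (3, 1, 0)

Answer: (3, 1, 0)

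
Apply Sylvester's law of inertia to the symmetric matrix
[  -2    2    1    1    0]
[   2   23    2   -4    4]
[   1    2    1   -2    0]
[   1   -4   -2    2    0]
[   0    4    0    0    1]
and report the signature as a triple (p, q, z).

step 0: pivot -2 → sign −
step 1: pivot 25 → sign +
step 2: pivot 57/50 → sign +
step 3: pivot 1 → sign +
step 4: pivot 3/19 → sign +
signature = (4, 1, 0)

Answer: (4, 1, 0)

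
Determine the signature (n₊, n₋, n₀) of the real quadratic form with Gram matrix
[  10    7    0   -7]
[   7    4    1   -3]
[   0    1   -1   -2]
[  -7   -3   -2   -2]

step 0: pivot 10 → sign +
step 1: pivot -9/10 → sign −
step 2: pivot 1/9 → sign +
step 3: pivot -3 → sign −
signature = (2, 2, 0)

Answer: (2, 2, 0)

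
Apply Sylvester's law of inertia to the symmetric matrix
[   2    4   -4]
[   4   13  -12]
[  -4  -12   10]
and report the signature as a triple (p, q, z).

step 0: pivot 2 → sign +
step 1: pivot 5 → sign +
step 2: pivot -6/5 → sign −
signature = (2, 1, 0)

Answer: (2, 1, 0)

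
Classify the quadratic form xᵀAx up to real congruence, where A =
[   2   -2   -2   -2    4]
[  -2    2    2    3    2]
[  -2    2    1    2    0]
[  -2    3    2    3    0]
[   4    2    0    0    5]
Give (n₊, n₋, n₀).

step 0: pivot 2 → sign +
step 1: pivot -1 → sign −
step 2: pivot 1 → sign +
step 3: pivot -1 → sign −
step 4: pivot 1 → sign +
signature = (3, 2, 0)

Answer: (3, 2, 0)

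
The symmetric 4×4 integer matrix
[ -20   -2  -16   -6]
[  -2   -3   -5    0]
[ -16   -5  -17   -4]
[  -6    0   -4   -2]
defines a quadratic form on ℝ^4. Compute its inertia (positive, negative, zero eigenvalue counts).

step 0: pivot -20 → sign −
step 1: pivot -14/5 → sign −
step 2: pivot -1/14 → sign −
step 3: row/col 3 already zero → sign 0
signature = (0, 3, 1)

Answer: (0, 3, 1)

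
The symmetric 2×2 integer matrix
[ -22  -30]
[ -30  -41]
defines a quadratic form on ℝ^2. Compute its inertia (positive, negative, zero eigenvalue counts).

Answer: (0, 2, 0)

Derivation:
step 0: pivot -22 → sign −
step 1: pivot -1/11 → sign −
signature = (0, 2, 0)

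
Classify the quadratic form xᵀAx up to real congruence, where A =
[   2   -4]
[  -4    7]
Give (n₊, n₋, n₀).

Answer: (1, 1, 0)

Derivation:
step 0: pivot 2 → sign +
step 1: pivot -1 → sign −
signature = (1, 1, 0)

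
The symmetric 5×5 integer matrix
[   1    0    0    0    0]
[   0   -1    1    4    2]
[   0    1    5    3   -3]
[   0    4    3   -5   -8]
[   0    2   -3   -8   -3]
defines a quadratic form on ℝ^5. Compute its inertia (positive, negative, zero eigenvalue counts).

step 0: pivot 1 → sign +
step 1: pivot -1 → sign −
step 2: pivot 6 → sign +
step 3: pivot 17/6 → sign +
step 4: pivot 6/17 → sign +
signature = (4, 1, 0)

Answer: (4, 1, 0)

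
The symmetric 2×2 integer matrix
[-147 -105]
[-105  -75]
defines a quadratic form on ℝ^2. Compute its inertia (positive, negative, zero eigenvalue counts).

Answer: (0, 1, 1)

Derivation:
step 0: pivot -147 → sign −
step 1: row/col 1 already zero → sign 0
signature = (0, 1, 1)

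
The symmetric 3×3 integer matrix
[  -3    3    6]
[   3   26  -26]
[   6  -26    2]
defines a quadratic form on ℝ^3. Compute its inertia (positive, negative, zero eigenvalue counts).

Answer: (2, 1, 0)

Derivation:
step 0: pivot -3 → sign −
step 1: pivot 29 → sign +
step 2: pivot 6/29 → sign +
signature = (2, 1, 0)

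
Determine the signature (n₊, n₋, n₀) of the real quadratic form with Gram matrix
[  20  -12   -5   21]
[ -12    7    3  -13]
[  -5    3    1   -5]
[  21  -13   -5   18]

step 0: pivot 20 → sign +
step 1: pivot -1/5 → sign −
step 2: pivot -1/4 → sign −
step 3: pivot -3 → sign −
signature = (1, 3, 0)

Answer: (1, 3, 0)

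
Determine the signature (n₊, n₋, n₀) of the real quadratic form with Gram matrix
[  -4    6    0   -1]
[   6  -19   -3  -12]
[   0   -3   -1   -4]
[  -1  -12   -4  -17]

Answer: (1, 3, 0)

Derivation:
step 0: pivot -4 → sign −
step 1: pivot -10 → sign −
step 2: pivot -1/10 → sign −
step 3: pivot 3/2 → sign +
signature = (1, 3, 0)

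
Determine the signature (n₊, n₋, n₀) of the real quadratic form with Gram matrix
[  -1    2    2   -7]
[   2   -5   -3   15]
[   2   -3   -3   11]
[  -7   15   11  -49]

Answer: (1, 3, 0)

Derivation:
step 0: pivot -1 → sign −
step 1: pivot -1 → sign −
step 2: pivot 2 → sign +
step 3: pivot -1 → sign −
signature = (1, 3, 0)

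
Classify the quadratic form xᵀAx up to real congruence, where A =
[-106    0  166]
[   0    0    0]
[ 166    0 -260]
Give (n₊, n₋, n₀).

step 0: pivot -106 → sign −
step 1: pivot -2/53 → sign −
step 2: row/col 2 already zero → sign 0
signature = (0, 2, 1)

Answer: (0, 2, 1)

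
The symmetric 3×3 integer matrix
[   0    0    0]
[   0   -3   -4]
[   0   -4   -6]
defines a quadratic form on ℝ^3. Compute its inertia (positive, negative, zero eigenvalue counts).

step 0: pivot -3 → sign −
step 1: pivot -2/3 → sign −
step 2: row/col 2 already zero → sign 0
signature = (0, 2, 1)

Answer: (0, 2, 1)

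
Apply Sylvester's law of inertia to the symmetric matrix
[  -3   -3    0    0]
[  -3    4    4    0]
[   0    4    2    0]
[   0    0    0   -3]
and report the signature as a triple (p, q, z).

Answer: (1, 3, 0)

Derivation:
step 0: pivot -3 → sign −
step 1: pivot 7 → sign +
step 2: pivot -2/7 → sign −
step 3: pivot -3 → sign −
signature = (1, 3, 0)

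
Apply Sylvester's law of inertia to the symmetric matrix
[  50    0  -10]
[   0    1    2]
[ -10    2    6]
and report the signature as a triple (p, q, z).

Answer: (2, 0, 1)

Derivation:
step 0: pivot 50 → sign +
step 1: pivot 1 → sign +
step 2: row/col 2 already zero → sign 0
signature = (2, 0, 1)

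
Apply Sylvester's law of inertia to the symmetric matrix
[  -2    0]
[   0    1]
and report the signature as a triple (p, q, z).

step 0: pivot -2 → sign −
step 1: pivot 1 → sign +
signature = (1, 1, 0)

Answer: (1, 1, 0)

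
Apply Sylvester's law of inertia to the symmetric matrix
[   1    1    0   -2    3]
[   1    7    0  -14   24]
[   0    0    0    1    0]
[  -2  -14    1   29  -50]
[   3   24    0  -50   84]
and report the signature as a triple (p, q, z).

step 0: pivot 1 → sign +
step 1: pivot 6 → sign +
step 2: pivot 1 → sign +
step 3: pivot -1 → sign −
step 4: pivot 3/2 → sign +
signature = (4, 1, 0)

Answer: (4, 1, 0)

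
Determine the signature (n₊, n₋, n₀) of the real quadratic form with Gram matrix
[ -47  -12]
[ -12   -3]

step 0: pivot -47 → sign −
step 1: pivot 3/47 → sign +
signature = (1, 1, 0)

Answer: (1, 1, 0)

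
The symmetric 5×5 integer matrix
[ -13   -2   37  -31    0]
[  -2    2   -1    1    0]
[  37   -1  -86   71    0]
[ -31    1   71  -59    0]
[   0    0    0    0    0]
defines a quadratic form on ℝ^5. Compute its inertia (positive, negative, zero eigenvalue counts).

Answer: (2, 2, 1)

Derivation:
step 0: pivot -13 → sign −
step 1: pivot 30/13 → sign +
step 2: pivot -1/10 → sign −
step 3: pivot 3 → sign +
step 4: row/col 4 already zero → sign 0
signature = (2, 2, 1)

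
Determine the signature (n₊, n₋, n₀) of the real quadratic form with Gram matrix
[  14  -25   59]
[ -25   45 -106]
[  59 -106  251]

Answer: (3, 0, 0)

Derivation:
step 0: pivot 14 → sign +
step 1: pivot 5/14 → sign +
step 2: pivot 6/5 → sign +
signature = (3, 0, 0)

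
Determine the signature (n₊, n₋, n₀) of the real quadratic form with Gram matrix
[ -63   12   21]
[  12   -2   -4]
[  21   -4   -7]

Answer: (1, 1, 1)

Derivation:
step 0: pivot -63 → sign −
step 1: pivot 2/7 → sign +
step 2: row/col 2 already zero → sign 0
signature = (1, 1, 1)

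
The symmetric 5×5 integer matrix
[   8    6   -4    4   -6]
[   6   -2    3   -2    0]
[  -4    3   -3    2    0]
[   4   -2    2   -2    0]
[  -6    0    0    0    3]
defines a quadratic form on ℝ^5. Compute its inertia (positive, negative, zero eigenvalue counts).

step 0: pivot 8 → sign +
step 1: pivot -13/2 → sign −
step 2: pivot 7/13 → sign +
step 3: pivot -6/7 → sign −
step 4: row/col 4 already zero → sign 0
signature = (2, 2, 1)

Answer: (2, 2, 1)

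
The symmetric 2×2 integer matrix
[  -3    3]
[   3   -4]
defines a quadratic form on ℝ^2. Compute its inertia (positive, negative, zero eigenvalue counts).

Answer: (0, 2, 0)

Derivation:
step 0: pivot -3 → sign −
step 1: pivot -1 → sign −
signature = (0, 2, 0)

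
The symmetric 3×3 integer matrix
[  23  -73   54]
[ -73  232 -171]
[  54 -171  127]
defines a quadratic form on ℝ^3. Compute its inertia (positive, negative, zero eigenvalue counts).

step 0: pivot 23 → sign +
step 1: pivot 7/23 → sign +
step 2: pivot -2/7 → sign −
signature = (2, 1, 0)

Answer: (2, 1, 0)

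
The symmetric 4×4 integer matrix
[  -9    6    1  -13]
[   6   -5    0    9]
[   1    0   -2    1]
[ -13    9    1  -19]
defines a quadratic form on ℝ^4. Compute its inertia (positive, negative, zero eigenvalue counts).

step 0: pivot -9 → sign −
step 1: pivot -1 → sign −
step 2: pivot -13/9 → sign −
step 3: pivot -1/13 → sign −
signature = (0, 4, 0)

Answer: (0, 4, 0)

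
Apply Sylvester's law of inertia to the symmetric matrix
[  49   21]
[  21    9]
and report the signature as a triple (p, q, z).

Answer: (1, 0, 1)

Derivation:
step 0: pivot 49 → sign +
step 1: row/col 1 already zero → sign 0
signature = (1, 0, 1)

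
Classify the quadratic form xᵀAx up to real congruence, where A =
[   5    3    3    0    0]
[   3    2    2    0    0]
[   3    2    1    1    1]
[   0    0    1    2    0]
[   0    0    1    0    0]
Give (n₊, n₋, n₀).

step 0: pivot 5 → sign +
step 1: pivot 1/5 → sign +
step 2: pivot -1 → sign −
step 3: pivot 3 → sign +
step 4: pivot 2/3 → sign +
signature = (4, 1, 0)

Answer: (4, 1, 0)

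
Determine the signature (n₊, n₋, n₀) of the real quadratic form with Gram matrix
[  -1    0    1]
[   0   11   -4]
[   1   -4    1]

step 0: pivot -1 → sign −
step 1: pivot 11 → sign +
step 2: pivot 6/11 → sign +
signature = (2, 1, 0)

Answer: (2, 1, 0)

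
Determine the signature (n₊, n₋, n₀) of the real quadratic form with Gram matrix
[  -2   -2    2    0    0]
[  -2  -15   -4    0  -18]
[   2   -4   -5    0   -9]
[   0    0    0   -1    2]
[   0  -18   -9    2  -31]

Answer: (0, 4, 1)

Derivation:
step 0: pivot -2 → sign −
step 1: pivot -13 → sign −
step 2: pivot -3/13 → sign −
step 3: pivot -1 → sign −
step 4: row/col 4 already zero → sign 0
signature = (0, 4, 1)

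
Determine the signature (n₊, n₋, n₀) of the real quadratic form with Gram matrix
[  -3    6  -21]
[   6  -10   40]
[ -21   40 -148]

step 0: pivot -3 → sign −
step 1: pivot 2 → sign +
step 2: pivot -3 → sign −
signature = (1, 2, 0)

Answer: (1, 2, 0)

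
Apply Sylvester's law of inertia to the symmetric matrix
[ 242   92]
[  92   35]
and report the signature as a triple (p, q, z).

Answer: (2, 0, 0)

Derivation:
step 0: pivot 242 → sign +
step 1: pivot 3/121 → sign +
signature = (2, 0, 0)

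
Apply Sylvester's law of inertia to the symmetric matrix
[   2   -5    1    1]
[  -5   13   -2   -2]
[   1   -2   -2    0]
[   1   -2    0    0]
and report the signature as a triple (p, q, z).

Answer: (2, 2, 0)

Derivation:
step 0: pivot 2 → sign +
step 1: pivot 1/2 → sign +
step 2: pivot -3 → sign −
step 3: pivot -2/3 → sign −
signature = (2, 2, 0)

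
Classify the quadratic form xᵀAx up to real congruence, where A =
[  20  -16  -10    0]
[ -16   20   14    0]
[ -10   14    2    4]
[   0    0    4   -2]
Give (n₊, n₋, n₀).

Answer: (2, 1, 1)

Derivation:
step 0: pivot 20 → sign +
step 1: pivot 36/5 → sign +
step 2: pivot -8 → sign −
step 3: row/col 3 already zero → sign 0
signature = (2, 1, 1)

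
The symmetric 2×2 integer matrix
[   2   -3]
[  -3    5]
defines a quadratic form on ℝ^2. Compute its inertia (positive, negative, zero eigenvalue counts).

Answer: (2, 0, 0)

Derivation:
step 0: pivot 2 → sign +
step 1: pivot 1/2 → sign +
signature = (2, 0, 0)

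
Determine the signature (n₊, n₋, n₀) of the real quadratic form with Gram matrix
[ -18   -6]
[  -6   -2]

step 0: pivot -18 → sign −
step 1: row/col 1 already zero → sign 0
signature = (0, 1, 1)

Answer: (0, 1, 1)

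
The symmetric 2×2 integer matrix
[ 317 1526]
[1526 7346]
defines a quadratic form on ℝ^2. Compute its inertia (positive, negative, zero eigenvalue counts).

Answer: (2, 0, 0)

Derivation:
step 0: pivot 317 → sign +
step 1: pivot 6/317 → sign +
signature = (2, 0, 0)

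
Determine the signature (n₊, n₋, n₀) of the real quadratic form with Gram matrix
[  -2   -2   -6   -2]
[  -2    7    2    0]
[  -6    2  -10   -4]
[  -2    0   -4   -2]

Answer: (2, 2, 0)

Derivation:
step 0: pivot -2 → sign −
step 1: pivot 9 → sign +
step 2: pivot 8/9 → sign +
step 3: pivot -1/2 → sign −
signature = (2, 2, 0)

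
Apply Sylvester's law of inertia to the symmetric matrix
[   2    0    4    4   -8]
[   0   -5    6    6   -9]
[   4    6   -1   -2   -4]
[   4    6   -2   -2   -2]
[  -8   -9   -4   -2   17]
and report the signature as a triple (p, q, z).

step 0: pivot 2 → sign +
step 1: pivot -5 → sign −
step 2: pivot -9/5 → sign −
step 3: pivot 14/9 → sign +
step 4: pivot 6/7 → sign +
signature = (3, 2, 0)

Answer: (3, 2, 0)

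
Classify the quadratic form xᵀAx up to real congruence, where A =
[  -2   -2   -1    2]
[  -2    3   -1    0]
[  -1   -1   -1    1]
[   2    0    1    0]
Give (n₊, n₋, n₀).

Answer: (2, 2, 0)

Derivation:
step 0: pivot -2 → sign −
step 1: pivot 5 → sign +
step 2: pivot -1/2 → sign −
step 3: pivot 6/5 → sign +
signature = (2, 2, 0)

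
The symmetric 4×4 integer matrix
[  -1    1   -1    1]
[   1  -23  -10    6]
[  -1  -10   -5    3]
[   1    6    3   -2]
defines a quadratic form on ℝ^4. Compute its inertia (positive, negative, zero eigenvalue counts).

Answer: (1, 3, 0)

Derivation:
step 0: pivot -1 → sign −
step 1: pivot -22 → sign −
step 2: pivot 3/2 → sign +
step 3: pivot -3/11 → sign −
signature = (1, 3, 0)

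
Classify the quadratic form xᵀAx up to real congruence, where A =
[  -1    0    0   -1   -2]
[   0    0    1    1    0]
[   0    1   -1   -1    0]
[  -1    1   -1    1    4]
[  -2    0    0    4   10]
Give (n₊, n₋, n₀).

step 0: pivot -1 → sign −
step 1: pivot -1 → sign −
step 2: pivot 1 → sign +
step 3: pivot 3 → sign +
step 4: pivot 2 → sign +
signature = (3, 2, 0)

Answer: (3, 2, 0)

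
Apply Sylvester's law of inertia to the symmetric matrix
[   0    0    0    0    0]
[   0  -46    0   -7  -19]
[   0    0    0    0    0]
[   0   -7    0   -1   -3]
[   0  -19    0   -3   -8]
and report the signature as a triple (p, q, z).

Answer: (1, 2, 2)

Derivation:
step 0: pivot -46 → sign −
step 1: pivot 3/46 → sign +
step 2: pivot -1/3 → sign −
step 3: row/col 3 already zero → sign 0
step 4: row/col 4 already zero → sign 0
signature = (1, 2, 2)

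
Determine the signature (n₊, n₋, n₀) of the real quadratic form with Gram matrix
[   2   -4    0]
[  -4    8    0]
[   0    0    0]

step 0: pivot 2 → sign +
step 1: row/col 1 already zero → sign 0
step 2: row/col 2 already zero → sign 0
signature = (1, 0, 2)

Answer: (1, 0, 2)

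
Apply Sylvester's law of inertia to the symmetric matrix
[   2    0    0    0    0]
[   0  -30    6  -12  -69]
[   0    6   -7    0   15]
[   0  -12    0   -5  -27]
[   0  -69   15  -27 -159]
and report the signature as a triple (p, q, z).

step 0: pivot 2 → sign +
step 1: pivot -30 → sign −
step 2: pivot -29/5 → sign −
step 3: pivot 23/29 → sign +
step 4: pivot -3/46 → sign −
signature = (2, 3, 0)

Answer: (2, 3, 0)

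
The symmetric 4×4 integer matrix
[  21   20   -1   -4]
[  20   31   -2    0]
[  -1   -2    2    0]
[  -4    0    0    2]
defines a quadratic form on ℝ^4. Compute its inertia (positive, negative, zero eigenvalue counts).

Answer: (4, 0, 0)

Derivation:
step 0: pivot 21 → sign +
step 1: pivot 251/21 → sign +
step 2: pivot 467/251 → sign +
step 3: pivot 6/467 → sign +
signature = (4, 0, 0)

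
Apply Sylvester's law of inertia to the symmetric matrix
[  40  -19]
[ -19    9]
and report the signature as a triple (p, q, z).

step 0: pivot 40 → sign +
step 1: pivot -1/40 → sign −
signature = (1, 1, 0)

Answer: (1, 1, 0)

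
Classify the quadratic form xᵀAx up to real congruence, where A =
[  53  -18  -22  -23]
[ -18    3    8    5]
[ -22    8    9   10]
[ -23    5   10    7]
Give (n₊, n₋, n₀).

Answer: (1, 3, 0)

Derivation:
step 0: pivot 53 → sign +
step 1: pivot -165/53 → sign −
step 2: pivot -7/165 → sign −
step 3: pivot -3/7 → sign −
signature = (1, 3, 0)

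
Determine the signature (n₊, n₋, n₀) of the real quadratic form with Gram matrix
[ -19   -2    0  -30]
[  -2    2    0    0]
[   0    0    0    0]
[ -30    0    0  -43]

Answer: (1, 2, 1)

Derivation:
step 0: pivot -19 → sign −
step 1: pivot 42/19 → sign +
step 2: pivot -1/7 → sign −
step 3: row/col 3 already zero → sign 0
signature = (1, 2, 1)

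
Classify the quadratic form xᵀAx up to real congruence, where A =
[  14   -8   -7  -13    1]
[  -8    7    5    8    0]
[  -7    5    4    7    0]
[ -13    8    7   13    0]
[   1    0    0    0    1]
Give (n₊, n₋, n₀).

Answer: (3, 0, 2)

Derivation:
step 0: pivot 14 → sign +
step 1: pivot 17/7 → sign +
step 2: pivot 3/34 → sign +
step 3: row/col 3 already zero → sign 0
step 4: row/col 4 already zero → sign 0
signature = (3, 0, 2)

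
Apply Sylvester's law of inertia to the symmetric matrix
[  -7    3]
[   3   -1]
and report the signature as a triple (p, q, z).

step 0: pivot -7 → sign −
step 1: pivot 2/7 → sign +
signature = (1, 1, 0)

Answer: (1, 1, 0)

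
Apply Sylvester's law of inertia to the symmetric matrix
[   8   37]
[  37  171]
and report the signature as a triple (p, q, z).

Answer: (1, 1, 0)

Derivation:
step 0: pivot 8 → sign +
step 1: pivot -1/8 → sign −
signature = (1, 1, 0)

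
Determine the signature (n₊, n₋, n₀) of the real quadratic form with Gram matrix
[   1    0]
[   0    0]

Answer: (1, 0, 1)

Derivation:
step 0: pivot 1 → sign +
step 1: row/col 1 already zero → sign 0
signature = (1, 0, 1)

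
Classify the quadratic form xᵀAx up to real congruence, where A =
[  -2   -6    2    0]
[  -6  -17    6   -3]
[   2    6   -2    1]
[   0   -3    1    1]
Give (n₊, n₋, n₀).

step 0: pivot -2 → sign −
step 1: pivot 1 → sign +
step 2: pivot -8 → sign −
step 3: pivot 1/8 → sign +
signature = (2, 2, 0)

Answer: (2, 2, 0)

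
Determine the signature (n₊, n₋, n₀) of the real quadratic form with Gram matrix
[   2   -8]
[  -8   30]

step 0: pivot 2 → sign +
step 1: pivot -2 → sign −
signature = (1, 1, 0)

Answer: (1, 1, 0)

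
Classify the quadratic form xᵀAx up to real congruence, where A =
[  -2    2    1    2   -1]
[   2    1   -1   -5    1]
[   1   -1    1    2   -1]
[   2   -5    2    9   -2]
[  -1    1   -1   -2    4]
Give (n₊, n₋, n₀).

Answer: (4, 1, 0)

Derivation:
step 0: pivot -2 → sign −
step 1: pivot 3 → sign +
step 2: pivot 3/2 → sign +
step 3: pivot 2 → sign +
step 4: pivot 3 → sign +
signature = (4, 1, 0)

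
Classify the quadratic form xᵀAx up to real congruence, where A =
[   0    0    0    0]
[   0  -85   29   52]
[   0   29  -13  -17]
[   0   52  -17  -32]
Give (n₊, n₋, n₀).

step 0: pivot -85 → sign −
step 1: pivot -264/85 → sign −
step 2: pivot -1/88 → sign −
step 3: row/col 3 already zero → sign 0
signature = (0, 3, 1)

Answer: (0, 3, 1)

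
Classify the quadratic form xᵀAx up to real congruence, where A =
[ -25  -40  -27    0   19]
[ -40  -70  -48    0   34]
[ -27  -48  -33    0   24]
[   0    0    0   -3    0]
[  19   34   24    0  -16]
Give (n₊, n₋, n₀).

step 0: pivot -25 → sign −
step 1: pivot -6 → sign −
step 2: pivot -3 → sign −
step 3: pivot 3/5 → sign +
step 4: pivot -3/5 → sign −
signature = (1, 4, 0)

Answer: (1, 4, 0)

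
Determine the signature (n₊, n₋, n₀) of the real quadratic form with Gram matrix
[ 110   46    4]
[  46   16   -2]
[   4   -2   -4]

Answer: (2, 1, 0)

Derivation:
step 0: pivot 110 → sign +
step 1: pivot -178/55 → sign −
step 2: pivot 2/89 → sign +
signature = (2, 1, 0)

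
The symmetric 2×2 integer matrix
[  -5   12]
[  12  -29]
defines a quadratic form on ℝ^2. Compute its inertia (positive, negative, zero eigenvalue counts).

step 0: pivot -5 → sign −
step 1: pivot -1/5 → sign −
signature = (0, 2, 0)

Answer: (0, 2, 0)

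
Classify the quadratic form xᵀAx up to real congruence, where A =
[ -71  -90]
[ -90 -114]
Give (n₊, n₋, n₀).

Answer: (1, 1, 0)

Derivation:
step 0: pivot -71 → sign −
step 1: pivot 6/71 → sign +
signature = (1, 1, 0)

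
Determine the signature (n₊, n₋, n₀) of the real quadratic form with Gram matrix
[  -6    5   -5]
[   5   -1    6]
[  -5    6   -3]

step 0: pivot -6 → sign −
step 1: pivot 19/6 → sign +
step 2: pivot 2/19 → sign +
signature = (2, 1, 0)

Answer: (2, 1, 0)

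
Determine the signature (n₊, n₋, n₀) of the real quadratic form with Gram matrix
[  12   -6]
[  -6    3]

step 0: pivot 12 → sign +
step 1: row/col 1 already zero → sign 0
signature = (1, 0, 1)

Answer: (1, 0, 1)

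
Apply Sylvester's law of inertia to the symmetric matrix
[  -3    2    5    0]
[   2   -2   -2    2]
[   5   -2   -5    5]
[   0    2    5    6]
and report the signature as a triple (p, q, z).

Answer: (1, 3, 0)

Derivation:
step 0: pivot -3 → sign −
step 1: pivot -2/3 → sign −
step 2: pivot 6 → sign +
step 3: pivot -3/2 → sign −
signature = (1, 3, 0)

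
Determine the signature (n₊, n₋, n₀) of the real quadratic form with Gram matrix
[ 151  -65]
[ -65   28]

step 0: pivot 151 → sign +
step 1: pivot 3/151 → sign +
signature = (2, 0, 0)

Answer: (2, 0, 0)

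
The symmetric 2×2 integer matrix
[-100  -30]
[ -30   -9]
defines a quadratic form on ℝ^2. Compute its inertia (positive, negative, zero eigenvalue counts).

Answer: (0, 1, 1)

Derivation:
step 0: pivot -100 → sign −
step 1: row/col 1 already zero → sign 0
signature = (0, 1, 1)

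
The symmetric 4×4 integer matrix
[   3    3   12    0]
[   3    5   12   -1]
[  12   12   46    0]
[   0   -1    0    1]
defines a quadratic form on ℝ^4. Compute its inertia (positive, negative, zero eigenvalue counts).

step 0: pivot 3 → sign +
step 1: pivot 2 → sign +
step 2: pivot -2 → sign −
step 3: pivot 1/2 → sign +
signature = (3, 1, 0)

Answer: (3, 1, 0)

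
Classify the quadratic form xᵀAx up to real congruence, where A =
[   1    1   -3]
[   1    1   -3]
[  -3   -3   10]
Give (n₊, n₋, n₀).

Answer: (2, 0, 1)

Derivation:
step 0: pivot 1 → sign +
step 1: pivot 1 → sign +
step 2: row/col 2 already zero → sign 0
signature = (2, 0, 1)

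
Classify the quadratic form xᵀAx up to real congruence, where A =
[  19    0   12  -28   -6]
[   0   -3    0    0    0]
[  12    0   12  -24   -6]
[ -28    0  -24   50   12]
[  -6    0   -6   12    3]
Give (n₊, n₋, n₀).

step 0: pivot 19 → sign +
step 1: pivot -3 → sign −
step 2: pivot 84/19 → sign +
step 3: pivot -2/7 → sign −
step 4: row/col 4 already zero → sign 0
signature = (2, 2, 1)

Answer: (2, 2, 1)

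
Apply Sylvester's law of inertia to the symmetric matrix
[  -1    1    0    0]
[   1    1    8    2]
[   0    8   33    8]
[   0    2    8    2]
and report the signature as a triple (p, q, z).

step 0: pivot -1 → sign −
step 1: pivot 2 → sign +
step 2: pivot 1 → sign +
step 3: row/col 3 already zero → sign 0
signature = (2, 1, 1)

Answer: (2, 1, 1)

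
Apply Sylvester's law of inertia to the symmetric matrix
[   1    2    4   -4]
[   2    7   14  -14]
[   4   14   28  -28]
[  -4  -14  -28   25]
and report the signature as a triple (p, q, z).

Answer: (2, 1, 1)

Derivation:
step 0: pivot 1 → sign +
step 1: pivot 3 → sign +
step 2: pivot -3 → sign −
step 3: row/col 3 already zero → sign 0
signature = (2, 1, 1)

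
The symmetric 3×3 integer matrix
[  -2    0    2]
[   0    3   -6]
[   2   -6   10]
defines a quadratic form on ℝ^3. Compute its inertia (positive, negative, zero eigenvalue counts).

Answer: (1, 1, 1)

Derivation:
step 0: pivot -2 → sign −
step 1: pivot 3 → sign +
step 2: row/col 2 already zero → sign 0
signature = (1, 1, 1)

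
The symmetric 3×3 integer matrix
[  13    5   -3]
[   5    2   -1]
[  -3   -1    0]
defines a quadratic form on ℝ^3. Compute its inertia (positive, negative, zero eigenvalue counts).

step 0: pivot 13 → sign +
step 1: pivot 1/13 → sign +
step 2: pivot -1 → sign −
signature = (2, 1, 0)

Answer: (2, 1, 0)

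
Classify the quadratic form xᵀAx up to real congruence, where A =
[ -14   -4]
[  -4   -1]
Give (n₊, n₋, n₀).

Answer: (1, 1, 0)

Derivation:
step 0: pivot -14 → sign −
step 1: pivot 1/7 → sign +
signature = (1, 1, 0)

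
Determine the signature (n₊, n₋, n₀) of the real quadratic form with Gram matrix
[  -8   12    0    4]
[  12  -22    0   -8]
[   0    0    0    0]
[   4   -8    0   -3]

Answer: (0, 2, 2)

Derivation:
step 0: pivot -8 → sign −
step 1: pivot -4 → sign −
step 2: row/col 2 already zero → sign 0
step 3: row/col 3 already zero → sign 0
signature = (0, 2, 2)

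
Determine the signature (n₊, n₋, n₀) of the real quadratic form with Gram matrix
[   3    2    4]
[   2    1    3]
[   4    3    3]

Answer: (1, 2, 0)

Derivation:
step 0: pivot 3 → sign +
step 1: pivot -1/3 → sign −
step 2: pivot -2 → sign −
signature = (1, 2, 0)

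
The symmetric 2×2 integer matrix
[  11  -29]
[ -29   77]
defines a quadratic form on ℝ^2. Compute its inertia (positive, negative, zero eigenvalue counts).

step 0: pivot 11 → sign +
step 1: pivot 6/11 → sign +
signature = (2, 0, 0)

Answer: (2, 0, 0)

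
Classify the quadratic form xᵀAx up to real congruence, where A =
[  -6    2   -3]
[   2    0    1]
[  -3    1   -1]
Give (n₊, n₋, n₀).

Answer: (2, 1, 0)

Derivation:
step 0: pivot -6 → sign −
step 1: pivot 2/3 → sign +
step 2: pivot 1/2 → sign +
signature = (2, 1, 0)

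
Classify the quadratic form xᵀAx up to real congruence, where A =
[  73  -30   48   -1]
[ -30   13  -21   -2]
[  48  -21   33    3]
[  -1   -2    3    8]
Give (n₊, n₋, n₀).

Answer: (3, 1, 0)

Derivation:
step 0: pivot 73 → sign +
step 1: pivot 49/73 → sign +
step 2: pivot -48/49 → sign −
step 3: pivot 3/16 → sign +
signature = (3, 1, 0)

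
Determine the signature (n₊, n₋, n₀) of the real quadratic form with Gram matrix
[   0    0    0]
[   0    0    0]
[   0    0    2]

Answer: (1, 0, 2)

Derivation:
step 0: pivot 2 → sign +
step 1: row/col 1 already zero → sign 0
step 2: row/col 2 already zero → sign 0
signature = (1, 0, 2)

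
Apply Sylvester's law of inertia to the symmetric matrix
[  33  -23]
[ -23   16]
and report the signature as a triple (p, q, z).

step 0: pivot 33 → sign +
step 1: pivot -1/33 → sign −
signature = (1, 1, 0)

Answer: (1, 1, 0)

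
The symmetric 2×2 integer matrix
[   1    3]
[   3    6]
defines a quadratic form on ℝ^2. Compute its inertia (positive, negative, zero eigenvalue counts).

Answer: (1, 1, 0)

Derivation:
step 0: pivot 1 → sign +
step 1: pivot -3 → sign −
signature = (1, 1, 0)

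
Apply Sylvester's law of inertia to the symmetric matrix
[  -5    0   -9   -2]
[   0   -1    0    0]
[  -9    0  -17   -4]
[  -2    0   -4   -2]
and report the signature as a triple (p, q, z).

Answer: (0, 4, 0)

Derivation:
step 0: pivot -5 → sign −
step 1: pivot -1 → sign −
step 2: pivot -4/5 → sign −
step 3: pivot -1 → sign −
signature = (0, 4, 0)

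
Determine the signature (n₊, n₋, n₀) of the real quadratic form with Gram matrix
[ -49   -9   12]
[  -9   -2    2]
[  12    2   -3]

Answer: (1, 2, 0)

Derivation:
step 0: pivot -49 → sign −
step 1: pivot -17/49 → sign −
step 2: pivot 1/17 → sign +
signature = (1, 2, 0)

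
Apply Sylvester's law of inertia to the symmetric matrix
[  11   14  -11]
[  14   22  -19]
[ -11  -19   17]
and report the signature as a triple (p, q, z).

Answer: (3, 0, 0)

Derivation:
step 0: pivot 11 → sign +
step 1: pivot 46/11 → sign +
step 2: pivot 1/46 → sign +
signature = (3, 0, 0)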